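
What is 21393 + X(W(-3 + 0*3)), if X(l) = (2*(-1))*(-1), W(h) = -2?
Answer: 21395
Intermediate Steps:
X(l) = 2 (X(l) = -2*(-1) = 2)
21393 + X(W(-3 + 0*3)) = 21393 + 2 = 21395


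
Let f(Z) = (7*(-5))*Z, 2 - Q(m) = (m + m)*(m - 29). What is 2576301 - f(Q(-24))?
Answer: 2487331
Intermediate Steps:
Q(m) = 2 - 2*m*(-29 + m) (Q(m) = 2 - (m + m)*(m - 29) = 2 - 2*m*(-29 + m))
f(Z) = -35*Z
2576301 - f(Q(-24)) = 2576301 - (-35)*(2 - 2*(-24)² + 58*(-24)) = 2576301 - (-35)*(2 - 2*576 - 1392) = 2576301 - (-35)*(2 - 1152 - 1392) = 2576301 - (-35)*(-2542) = 2576301 - 1*88970 = 2576301 - 88970 = 2487331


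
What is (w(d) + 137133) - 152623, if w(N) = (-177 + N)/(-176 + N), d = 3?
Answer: -2679596/173 ≈ -15489.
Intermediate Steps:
w(N) = (-177 + N)/(-176 + N)
(w(d) + 137133) - 152623 = ((-177 + 3)/(-176 + 3) + 137133) - 152623 = (-174/(-173) + 137133) - 152623 = (-1/173*(-174) + 137133) - 152623 = (174/173 + 137133) - 152623 = 23724183/173 - 152623 = -2679596/173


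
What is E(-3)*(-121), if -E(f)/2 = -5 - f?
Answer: -484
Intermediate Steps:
E(f) = 10 + 2*f (E(f) = -2*(-5 - f) = 10 + 2*f)
E(-3)*(-121) = (10 + 2*(-3))*(-121) = (10 - 6)*(-121) = 4*(-121) = -484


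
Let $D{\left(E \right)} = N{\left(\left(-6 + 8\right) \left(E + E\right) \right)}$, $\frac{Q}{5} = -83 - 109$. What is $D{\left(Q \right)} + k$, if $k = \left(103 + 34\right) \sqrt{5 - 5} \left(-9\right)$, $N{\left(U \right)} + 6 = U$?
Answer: $-3846$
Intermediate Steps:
$Q = -960$ ($Q = 5 \left(-83 - 109\right) = 5 \left(-192\right) = -960$)
$N{\left(U \right)} = -6 + U$
$D{\left(E \right)} = -6 + 4 E$ ($D{\left(E \right)} = -6 + \left(-6 + 8\right) \left(E + E\right) = -6 + 2 \cdot 2 E = -6 + 4 E$)
$k = 0$ ($k = 137 \sqrt{0} \left(-9\right) = 137 \cdot 0 \left(-9\right) = 137 \cdot 0 = 0$)
$D{\left(Q \right)} + k = \left(-6 + 4 \left(-960\right)\right) + 0 = \left(-6 - 3840\right) + 0 = -3846 + 0 = -3846$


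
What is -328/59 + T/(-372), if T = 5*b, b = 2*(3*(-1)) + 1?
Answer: -120541/21948 ≈ -5.4921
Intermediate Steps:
b = -5 (b = 2*(-3) + 1 = -6 + 1 = -5)
T = -25 (T = 5*(-5) = -25)
-328/59 + T/(-372) = -328/59 - 25/(-372) = -328*1/59 - 25*(-1/372) = -328/59 + 25/372 = -120541/21948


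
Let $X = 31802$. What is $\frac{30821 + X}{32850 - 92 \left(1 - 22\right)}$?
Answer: $\frac{5693}{3162} \approx 1.8004$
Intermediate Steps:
$\frac{30821 + X}{32850 - 92 \left(1 - 22\right)} = \frac{30821 + 31802}{32850 - 92 \left(1 - 22\right)} = \frac{62623}{32850 - -1932} = \frac{62623}{32850 + 1932} = \frac{62623}{34782} = 62623 \cdot \frac{1}{34782} = \frac{5693}{3162}$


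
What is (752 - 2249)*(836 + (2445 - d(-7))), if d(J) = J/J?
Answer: -4910160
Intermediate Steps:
d(J) = 1
(752 - 2249)*(836 + (2445 - d(-7))) = (752 - 2249)*(836 + (2445 - 1*1)) = -1497*(836 + (2445 - 1)) = -1497*(836 + 2444) = -1497*3280 = -4910160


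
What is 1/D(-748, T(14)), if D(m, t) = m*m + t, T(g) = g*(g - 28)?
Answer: 1/559308 ≈ 1.7879e-6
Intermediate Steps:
T(g) = g*(-28 + g)
D(m, t) = t + m**2 (D(m, t) = m**2 + t = t + m**2)
1/D(-748, T(14)) = 1/(14*(-28 + 14) + (-748)**2) = 1/(14*(-14) + 559504) = 1/(-196 + 559504) = 1/559308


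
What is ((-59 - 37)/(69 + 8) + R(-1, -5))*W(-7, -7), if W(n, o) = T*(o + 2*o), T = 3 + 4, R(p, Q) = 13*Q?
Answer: 107121/11 ≈ 9738.3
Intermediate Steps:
T = 7
W(n, o) = 21*o (W(n, o) = 7*(o + 2*o) = 7*(3*o) = 21*o)
((-59 - 37)/(69 + 8) + R(-1, -5))*W(-7, -7) = ((-59 - 37)/(69 + 8) + 13*(-5))*(21*(-7)) = (-96/77 - 65)*(-147) = -5101/77*(-147) = 107121/11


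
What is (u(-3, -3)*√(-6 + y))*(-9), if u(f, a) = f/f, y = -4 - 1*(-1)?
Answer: -27*I ≈ -27.0*I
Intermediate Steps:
y = -3 (y = -4 + 1 = -3)
u(f, a) = 1
(u(-3, -3)*√(-6 + y))*(-9) = (1*√(-6 - 3))*(-9) = (1*√(-9))*(-9) = (1*(3*I))*(-9) = (3*I)*(-9) = -27*I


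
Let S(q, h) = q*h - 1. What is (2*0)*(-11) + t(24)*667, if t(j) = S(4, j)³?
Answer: 571869125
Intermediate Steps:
S(q, h) = -1 + h*q (S(q, h) = h*q - 1 = -1 + h*q)
t(j) = (-1 + 4*j)³ (t(j) = (-1 + j*4)³ = (-1 + 4*j)³)
(2*0)*(-11) + t(24)*667 = (2*0)*(-11) + (-1 + 4*24)³*667 = 0*(-11) + (-1 + 96)³*667 = 0 + 95³*667 = 0 + 857375*667 = 0 + 571869125 = 571869125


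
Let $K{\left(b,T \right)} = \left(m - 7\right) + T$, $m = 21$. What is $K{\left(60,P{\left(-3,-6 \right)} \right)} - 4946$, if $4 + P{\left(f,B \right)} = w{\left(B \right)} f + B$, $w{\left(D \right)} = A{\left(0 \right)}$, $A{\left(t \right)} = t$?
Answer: $-4942$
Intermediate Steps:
$w{\left(D \right)} = 0$
$P{\left(f,B \right)} = -4 + B$ ($P{\left(f,B \right)} = -4 + \left(0 f + B\right) = -4 + \left(0 + B\right) = -4 + B$)
$K{\left(b,T \right)} = 14 + T$ ($K{\left(b,T \right)} = \left(21 - 7\right) + T = 14 + T$)
$K{\left(60,P{\left(-3,-6 \right)} \right)} - 4946 = \left(14 - 10\right) - 4946 = 4 - 4946 = -4942$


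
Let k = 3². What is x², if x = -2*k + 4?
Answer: 196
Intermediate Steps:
k = 9
x = -14 (x = -2*9 + 4 = -18 + 4 = -14)
x² = (-14)² = 196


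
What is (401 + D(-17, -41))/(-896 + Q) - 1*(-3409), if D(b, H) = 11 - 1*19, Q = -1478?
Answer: 8092573/2374 ≈ 3408.8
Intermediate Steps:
D(b, H) = -8 (D(b, H) = 11 - 19 = -8)
(401 + D(-17, -41))/(-896 + Q) - 1*(-3409) = (401 - 8)/(-896 - 1478) - 1*(-3409) = 393/(-2374) + 3409 = 393*(-1/2374) + 3409 = -393/2374 + 3409 = 8092573/2374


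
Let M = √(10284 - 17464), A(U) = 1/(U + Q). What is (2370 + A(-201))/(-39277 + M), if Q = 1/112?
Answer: -2095465577366/34727492541499 - 106701916*I*√1795/34727492541499 ≈ -0.06034 - 0.00013018*I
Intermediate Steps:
Q = 1/112 ≈ 0.0089286
A(U) = 1/(1/112 + U) (A(U) = 1/(U + 1/112) = 1/(1/112 + U))
M = 2*I*√1795 (M = √(-7180) = 2*I*√1795 ≈ 84.735*I)
(2370 + A(-201))/(-39277 + M) = (2370 + 112/(1 + 112*(-201)))/(-39277 + 2*I*√1795) = (2370 + 112/(1 - 22512))/(-39277 + 2*I*√1795) = (2370 + 112/(-22511))/(-39277 + 2*I*√1795) = (2370 + 112*(-1/22511))/(-39277 + 2*I*√1795) = (2370 - 112/22511)/(-39277 + 2*I*√1795) = 53350958/(22511*(-39277 + 2*I*√1795))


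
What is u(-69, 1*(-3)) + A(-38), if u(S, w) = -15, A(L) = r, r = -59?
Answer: -74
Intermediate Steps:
A(L) = -59
u(-69, 1*(-3)) + A(-38) = -15 - 59 = -74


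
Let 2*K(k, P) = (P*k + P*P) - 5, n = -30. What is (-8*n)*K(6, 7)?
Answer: 10320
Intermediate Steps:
K(k, P) = -5/2 + P**2/2 + P*k/2 (K(k, P) = ((P*k + P*P) - 5)/2 = ((P*k + P**2) - 5)/2 = ((P**2 + P*k) - 5)/2 = (-5 + P**2 + P*k)/2 = -5/2 + P**2/2 + P*k/2)
(-8*n)*K(6, 7) = (-8*(-30))*(-5/2 + (1/2)*7**2 + (1/2)*7*6) = 240*(-5/2 + (1/2)*49 + 21) = 240*(-5/2 + 49/2 + 21) = 240*43 = 10320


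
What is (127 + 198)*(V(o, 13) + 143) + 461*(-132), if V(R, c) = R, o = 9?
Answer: -11452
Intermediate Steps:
(127 + 198)*(V(o, 13) + 143) + 461*(-132) = (127 + 198)*(9 + 143) + 461*(-132) = 325*152 - 60852 = 49400 - 60852 = -11452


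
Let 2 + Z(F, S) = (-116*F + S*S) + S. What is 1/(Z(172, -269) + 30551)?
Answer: 1/82689 ≈ 1.2094e-5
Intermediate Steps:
Z(F, S) = -2 + S + S**2 - 116*F (Z(F, S) = -2 + ((-116*F + S*S) + S) = -2 + ((-116*F + S**2) + S) = -2 + ((S**2 - 116*F) + S) = -2 + (S + S**2 - 116*F) = -2 + S + S**2 - 116*F)
1/(Z(172, -269) + 30551) = 1/((-2 - 269 + (-269)**2 - 116*172) + 30551) = 1/((-2 - 269 + 72361 - 19952) + 30551) = 1/(52138 + 30551) = 1/82689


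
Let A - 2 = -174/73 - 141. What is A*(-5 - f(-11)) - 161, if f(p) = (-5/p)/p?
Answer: 4770487/8833 ≈ 540.08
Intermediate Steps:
f(p) = -5/p²
A = -10321/73 (A = 2 + (-174/73 - 141) = 2 - 10467/73 = -10321/73 ≈ -141.38)
A*(-5 - f(-11)) - 161 = -10321*(-5 - (-5)/(-11)²)/73 - 161 = -10321*(-5 - (-5)/121)/73 - 161 = -10321*(-5 - 1*(-5/121))/73 - 161 = -10321*(-5 + 5/121)/73 - 161 = -10321/73*(-600/121) - 161 = 6192600/8833 - 161 = 4770487/8833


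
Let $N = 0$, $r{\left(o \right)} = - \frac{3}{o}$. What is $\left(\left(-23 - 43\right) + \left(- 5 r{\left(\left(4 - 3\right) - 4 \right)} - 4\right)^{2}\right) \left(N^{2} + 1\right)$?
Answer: $15$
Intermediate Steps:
$\left(\left(-23 - 43\right) + \left(- 5 r{\left(\left(4 - 3\right) - 4 \right)} - 4\right)^{2}\right) \left(N^{2} + 1\right) = \left(\left(-23 - 43\right) + \left(- 5 \left(- \frac{3}{\left(4 - 3\right) - 4}\right) - 4\right)^{2}\right) \left(0^{2} + 1\right) = \left(-66 + \left(- 5 \left(- \frac{3}{1 - 4}\right) - 4\right)^{2}\right) \left(0 + 1\right) = \left(-66 + \left(- 5 \left(- \frac{3}{-3}\right) - 4\right)^{2}\right) 1 = \left(-66 + \left(- 5 \left(\left(-3\right) \left(- \frac{1}{3}\right)\right) - 4\right)^{2}\right) 1 = \left(-66 + \left(\left(-5\right) 1 - 4\right)^{2}\right) 1 = \left(-66 + \left(-5 - 4\right)^{2}\right) 1 = \left(-66 + \left(-9\right)^{2}\right) 1 = \left(-66 + 81\right) 1 = 15 \cdot 1 = 15$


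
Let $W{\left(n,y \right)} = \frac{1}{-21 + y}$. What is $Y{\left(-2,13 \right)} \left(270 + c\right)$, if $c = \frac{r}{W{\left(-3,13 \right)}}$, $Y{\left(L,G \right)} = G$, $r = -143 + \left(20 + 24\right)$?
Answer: $13806$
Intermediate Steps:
$r = -99$ ($r = -143 + 44 = -99$)
$c = 792$ ($c = - \frac{99}{\frac{1}{-21 + 13}} = - \frac{99}{\frac{1}{-8}} = - \frac{99}{- \frac{1}{8}} = \left(-99\right) \left(-8\right) = 792$)
$Y{\left(-2,13 \right)} \left(270 + c\right) = 13 \left(270 + 792\right) = 13 \cdot 1062 = 13806$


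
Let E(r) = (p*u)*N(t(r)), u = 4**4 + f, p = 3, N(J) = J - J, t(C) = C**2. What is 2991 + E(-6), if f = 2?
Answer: 2991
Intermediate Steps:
N(J) = 0
u = 258 (u = 4**4 + 2 = 256 + 2 = 258)
E(r) = 0 (E(r) = (3*258)*0 = 774*0 = 0)
2991 + E(-6) = 2991 + 0 = 2991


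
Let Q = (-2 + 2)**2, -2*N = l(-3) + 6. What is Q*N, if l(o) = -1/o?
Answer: 0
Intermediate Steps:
N = -19/6 (N = -(-1/(-3) + 6)/2 = -(-1*(-1/3) + 6)/2 = -(1/3 + 6)/2 = -1/2*19/3 = -19/6 ≈ -3.1667)
Q = 0 (Q = 0**2 = 0)
Q*N = 0*(-19/6) = 0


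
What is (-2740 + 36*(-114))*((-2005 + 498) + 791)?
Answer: 4900304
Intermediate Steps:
(-2740 + 36*(-114))*((-2005 + 498) + 791) = (-2740 - 4104)*(-1507 + 791) = -6844*(-716) = 4900304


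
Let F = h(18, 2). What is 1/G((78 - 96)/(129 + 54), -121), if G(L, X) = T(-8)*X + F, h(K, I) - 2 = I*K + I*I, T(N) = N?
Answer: 1/1010 ≈ 0.00099010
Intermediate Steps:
h(K, I) = 2 + I**2 + I*K (h(K, I) = 2 + (I*K + I*I) = 2 + (I*K + I**2) = 2 + (I**2 + I*K) = 2 + I**2 + I*K)
F = 42 (F = 2 + 2**2 + 2*18 = 2 + 4 + 36 = 42)
G(L, X) = 42 - 8*X (G(L, X) = -8*X + 42 = 42 - 8*X)
1/G((78 - 96)/(129 + 54), -121) = 1/(42 - 8*(-121)) = 1/(42 + 968) = 1/1010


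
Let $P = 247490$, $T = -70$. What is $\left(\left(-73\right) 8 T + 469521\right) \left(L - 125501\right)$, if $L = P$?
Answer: $62263307589$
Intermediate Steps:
$L = 247490$
$\left(\left(-73\right) 8 T + 469521\right) \left(L - 125501\right) = \left(\left(-73\right) 8 \left(-70\right) + 469521\right) \left(247490 - 125501\right) = \left(\left(-584\right) \left(-70\right) + 469521\right) 121989 = \left(40880 + 469521\right) 121989 = 510401 \cdot 121989 = 62263307589$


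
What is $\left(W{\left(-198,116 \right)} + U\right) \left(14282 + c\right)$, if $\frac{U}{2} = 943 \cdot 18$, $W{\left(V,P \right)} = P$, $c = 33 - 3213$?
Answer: $378178528$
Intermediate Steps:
$c = -3180$ ($c = 33 - 3213 = -3180$)
$U = 33948$ ($U = 2 \cdot 943 \cdot 18 = 2 \cdot 16974 = 33948$)
$\left(W{\left(-198,116 \right)} + U\right) \left(14282 + c\right) = \left(116 + 33948\right) \left(14282 - 3180\right) = 34064 \cdot 11102 = 378178528$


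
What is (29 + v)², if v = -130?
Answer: 10201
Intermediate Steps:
(29 + v)² = (29 - 130)² = (-101)² = 10201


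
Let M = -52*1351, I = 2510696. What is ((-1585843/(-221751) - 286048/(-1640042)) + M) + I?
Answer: 443772832633204051/181840476771 ≈ 2.4405e+6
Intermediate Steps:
M = -70252
((-1585843/(-221751) - 286048/(-1640042)) + M) + I = ((-1585843/(-221751) - 286048/(-1640042)) - 70252) + 2510696 = ((-1585843*(-1/221751) - 286048*(-1/1640042)) - 70252) + 2510696 = ((1585843/221751 + 143024/820021) - 70252) + 2510696 = (1332140277727/181840476771 - 70252) + 2510696 = -12773325033838565/181840476771 + 2510696 = 443772832633204051/181840476771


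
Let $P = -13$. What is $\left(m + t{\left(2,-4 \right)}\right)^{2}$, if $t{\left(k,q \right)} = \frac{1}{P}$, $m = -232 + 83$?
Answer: $\frac{3755844}{169} \approx 22224.0$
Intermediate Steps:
$m = -149$
$t{\left(k,q \right)} = - \frac{1}{13}$ ($t{\left(k,q \right)} = \frac{1}{-13} = - \frac{1}{13}$)
$\left(m + t{\left(2,-4 \right)}\right)^{2} = \left(-149 - \frac{1}{13}\right)^{2} = \left(- \frac{1938}{13}\right)^{2} = \frac{3755844}{169}$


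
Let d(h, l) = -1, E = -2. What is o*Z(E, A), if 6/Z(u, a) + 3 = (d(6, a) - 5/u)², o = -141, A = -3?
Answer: 1128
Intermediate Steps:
Z(u, a) = 6/(-3 + (-1 - 5/u)²)
o*Z(E, A) = -846*(-2)²/(25 - 2*(-2)² + 10*(-2)) = -846*4/(25 - 2*4 - 20) = -846*4/(25 - 8 - 20) = -846*4/(-3) = -846*4*(-1)/3 = -141*(-8) = 1128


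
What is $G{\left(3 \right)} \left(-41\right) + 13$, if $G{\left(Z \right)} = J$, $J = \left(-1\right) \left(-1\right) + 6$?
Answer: $-274$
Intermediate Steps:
$J = 7$ ($J = 1 + 6 = 7$)
$G{\left(Z \right)} = 7$
$G{\left(3 \right)} \left(-41\right) + 13 = 7 \left(-41\right) + 13 = -287 + 13 = -274$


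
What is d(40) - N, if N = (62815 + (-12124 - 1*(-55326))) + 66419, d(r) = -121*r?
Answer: -177276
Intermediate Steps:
N = 172436 (N = (62815 + (-12124 + 55326)) + 66419 = (62815 + 43202) + 66419 = 106017 + 66419 = 172436)
d(40) - N = -121*40 - 1*172436 = -4840 - 172436 = -177276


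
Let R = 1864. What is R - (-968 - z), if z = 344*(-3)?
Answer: 1800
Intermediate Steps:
z = -1032
R - (-968 - z) = 1864 - (-968 - 1*(-1032)) = 1864 - (-968 + 1032) = 1864 - 1*64 = 1864 - 64 = 1800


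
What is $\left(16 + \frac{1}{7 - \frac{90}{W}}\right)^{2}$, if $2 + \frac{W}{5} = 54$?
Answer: $\frac{7806436}{29929} \approx 260.83$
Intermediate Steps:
$W = 260$ ($W = -10 + 5 \cdot 54 = -10 + 270 = 260$)
$\left(16 + \frac{1}{7 - \frac{90}{W}}\right)^{2} = \left(16 + \frac{1}{7 - \frac{90}{260}}\right)^{2} = \left(16 + \frac{1}{7 - \frac{9}{26}}\right)^{2} = \left(16 + \frac{1}{\frac{173}{26}}\right)^{2} = \left(16 + \frac{26}{173}\right)^{2} = \left(\frac{2794}{173}\right)^{2} = \frac{7806436}{29929}$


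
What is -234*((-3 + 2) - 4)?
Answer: 1170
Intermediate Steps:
-234*((-3 + 2) - 4) = -234*(-1 - 4) = -234*(-5) = 1170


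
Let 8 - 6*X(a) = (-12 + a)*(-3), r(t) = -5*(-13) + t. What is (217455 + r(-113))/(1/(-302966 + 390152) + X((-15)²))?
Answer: 9477423351/4700779 ≈ 2016.1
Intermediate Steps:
r(t) = 65 + t
X(a) = -14/3 + a/2 (X(a) = 4/3 - (-12 + a)*(-3)/6 = 4/3 - (36 - 3*a)/6 = 4/3 + (-6 + a/2) = -14/3 + a/2)
(217455 + r(-113))/(1/(-302966 + 390152) + X((-15)²)) = (217455 + (65 - 113))/(1/(-302966 + 390152) + (-14/3 + (½)*(-15)²)) = (217455 - 48)/(1/87186 + (-14/3 + (½)*225)) = 217407/(1/87186 + (-14/3 + 225/2)) = 217407/(1/87186 + 647/6) = 217407/(4700779/43593) = 217407*(43593/4700779) = 9477423351/4700779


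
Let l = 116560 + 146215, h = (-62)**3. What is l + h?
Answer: 24447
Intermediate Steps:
h = -238328
l = 262775
l + h = 262775 - 238328 = 24447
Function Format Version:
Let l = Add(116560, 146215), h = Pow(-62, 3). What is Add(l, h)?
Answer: 24447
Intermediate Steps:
h = -238328
l = 262775
Add(l, h) = Add(262775, -238328) = 24447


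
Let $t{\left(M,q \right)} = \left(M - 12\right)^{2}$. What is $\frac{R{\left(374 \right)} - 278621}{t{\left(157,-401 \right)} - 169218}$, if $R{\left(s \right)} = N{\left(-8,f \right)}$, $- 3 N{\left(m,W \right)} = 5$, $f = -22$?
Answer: $\frac{835868}{444579} \approx 1.8801$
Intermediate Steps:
$N{\left(m,W \right)} = - \frac{5}{3}$ ($N{\left(m,W \right)} = \left(- \frac{1}{3}\right) 5 = - \frac{5}{3}$)
$t{\left(M,q \right)} = \left(-12 + M\right)^{2}$
$R{\left(s \right)} = - \frac{5}{3}$
$\frac{R{\left(374 \right)} - 278621}{t{\left(157,-401 \right)} - 169218} = \frac{- \frac{5}{3} - 278621}{\left(-12 + 157\right)^{2} - 169218} = - \frac{835868}{3 \left(145^{2} - 169218\right)} = - \frac{835868}{3 \left(21025 - 169218\right)} = - \frac{835868}{3 \left(-148193\right)} = \left(- \frac{835868}{3}\right) \left(- \frac{1}{148193}\right) = \frac{835868}{444579}$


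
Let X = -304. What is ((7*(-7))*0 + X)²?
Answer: 92416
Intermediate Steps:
((7*(-7))*0 + X)² = ((7*(-7))*0 - 304)² = (-49*0 - 304)² = (0 - 304)² = (-304)² = 92416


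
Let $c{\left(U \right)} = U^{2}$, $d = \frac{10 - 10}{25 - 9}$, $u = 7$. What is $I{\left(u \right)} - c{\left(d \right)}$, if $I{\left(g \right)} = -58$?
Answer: $-58$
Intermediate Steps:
$d = 0$ ($d = \frac{0}{16} = 0 \cdot \frac{1}{16} = 0$)
$I{\left(u \right)} - c{\left(d \right)} = -58 - 0^{2} = -58 - 0 = -58 + 0 = -58$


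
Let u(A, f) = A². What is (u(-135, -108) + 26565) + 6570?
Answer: 51360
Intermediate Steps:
(u(-135, -108) + 26565) + 6570 = ((-135)² + 26565) + 6570 = (18225 + 26565) + 6570 = 44790 + 6570 = 51360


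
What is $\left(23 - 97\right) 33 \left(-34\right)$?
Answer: $83028$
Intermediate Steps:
$\left(23 - 97\right) 33 \left(-34\right) = \left(-74\right) 33 \left(-34\right) = \left(-2442\right) \left(-34\right) = 83028$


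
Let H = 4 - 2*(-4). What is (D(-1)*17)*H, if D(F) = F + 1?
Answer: 0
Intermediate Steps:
D(F) = 1 + F
H = 12 (H = 4 + 8 = 12)
(D(-1)*17)*H = ((1 - 1)*17)*12 = (0*17)*12 = 0*12 = 0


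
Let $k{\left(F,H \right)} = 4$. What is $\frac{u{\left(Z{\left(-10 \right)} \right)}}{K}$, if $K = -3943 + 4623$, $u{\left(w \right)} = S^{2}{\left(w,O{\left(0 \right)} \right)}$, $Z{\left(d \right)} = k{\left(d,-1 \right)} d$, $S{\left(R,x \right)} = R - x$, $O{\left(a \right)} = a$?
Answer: $\frac{40}{17} \approx 2.3529$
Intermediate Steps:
$Z{\left(d \right)} = 4 d$
$u{\left(w \right)} = w^{2}$ ($u{\left(w \right)} = \left(w - 0\right)^{2} = \left(w + 0\right)^{2} = w^{2}$)
$K = 680$
$\frac{u{\left(Z{\left(-10 \right)} \right)}}{K} = \frac{\left(4 \left(-10\right)\right)^{2}}{680} = \left(-40\right)^{2} \cdot \frac{1}{680} = 1600 \cdot \frac{1}{680} = \frac{40}{17}$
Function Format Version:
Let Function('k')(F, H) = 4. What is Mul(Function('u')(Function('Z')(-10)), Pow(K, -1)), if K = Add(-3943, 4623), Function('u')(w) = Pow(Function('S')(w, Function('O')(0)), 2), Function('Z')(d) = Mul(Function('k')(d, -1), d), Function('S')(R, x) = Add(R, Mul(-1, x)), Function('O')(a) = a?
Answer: Rational(40, 17) ≈ 2.3529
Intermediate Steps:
Function('Z')(d) = Mul(4, d)
Function('u')(w) = Pow(w, 2) (Function('u')(w) = Pow(Add(w, Mul(-1, 0)), 2) = Pow(Add(w, 0), 2) = Pow(w, 2))
K = 680
Mul(Function('u')(Function('Z')(-10)), Pow(K, -1)) = Mul(Pow(Mul(4, -10), 2), Pow(680, -1)) = Mul(Pow(-40, 2), Rational(1, 680)) = Mul(1600, Rational(1, 680)) = Rational(40, 17)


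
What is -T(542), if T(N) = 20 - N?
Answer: 522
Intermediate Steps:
-T(542) = -(20 - 1*542) = -(20 - 542) = -1*(-522) = 522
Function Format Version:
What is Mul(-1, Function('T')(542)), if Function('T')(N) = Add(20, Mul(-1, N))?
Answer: 522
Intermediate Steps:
Mul(-1, Function('T')(542)) = Mul(-1, Add(20, Mul(-1, 542))) = Mul(-1, Add(20, -542)) = Mul(-1, -522) = 522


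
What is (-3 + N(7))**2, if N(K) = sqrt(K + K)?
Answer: (3 - sqrt(14))**2 ≈ 0.55006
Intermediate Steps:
N(K) = sqrt(2)*sqrt(K) (N(K) = sqrt(2*K) = sqrt(2)*sqrt(K))
(-3 + N(7))**2 = (-3 + sqrt(2)*sqrt(7))**2 = (-3 + sqrt(14))**2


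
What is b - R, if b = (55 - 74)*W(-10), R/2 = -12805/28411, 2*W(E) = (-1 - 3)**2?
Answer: -4292862/28411 ≈ -151.10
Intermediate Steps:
W(E) = 8 (W(E) = (-1 - 3)**2/2 = (1/2)*(-4)**2 = (1/2)*16 = 8)
R = -25610/28411 (R = 2*(-12805/28411) = -25610/28411 ≈ -0.90141)
b = -152 (b = (55 - 74)*8 = -19*8 = -152)
b - R = -152 - 1*(-25610/28411) = -152 + 25610/28411 = -4292862/28411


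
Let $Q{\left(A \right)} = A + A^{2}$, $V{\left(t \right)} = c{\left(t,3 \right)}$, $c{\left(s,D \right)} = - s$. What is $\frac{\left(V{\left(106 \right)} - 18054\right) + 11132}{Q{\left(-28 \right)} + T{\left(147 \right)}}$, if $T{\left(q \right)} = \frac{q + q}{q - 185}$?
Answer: $- \frac{19076}{2031} \approx -9.3924$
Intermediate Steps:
$V{\left(t \right)} = - t$
$T{\left(q \right)} = \frac{2 q}{-185 + q}$
$\frac{\left(V{\left(106 \right)} - 18054\right) + 11132}{Q{\left(-28 \right)} + T{\left(147 \right)}} = \frac{\left(\left(-1\right) 106 - 18054\right) + 11132}{- 28 \left(1 - 28\right) + 2 \cdot 147 \frac{1}{-185 + 147}} = \frac{\left(-106 - 18054\right) + 11132}{\left(-28\right) \left(-27\right) + 2 \cdot 147 \frac{1}{-38}} = \frac{-18160 + 11132}{756 + 2 \cdot 147 \left(- \frac{1}{38}\right)} = - \frac{7028}{756 - \frac{147}{19}} = - \frac{7028}{\frac{14217}{19}} = \left(-7028\right) \frac{19}{14217} = - \frac{19076}{2031}$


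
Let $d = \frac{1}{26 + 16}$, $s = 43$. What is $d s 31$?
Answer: $\frac{1333}{42} \approx 31.738$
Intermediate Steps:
$d = \frac{1}{42} \approx 0.02381$
$d s 31 = \frac{1}{42} \cdot 43 \cdot 31 = \frac{43}{42} \cdot 31 = \frac{1333}{42}$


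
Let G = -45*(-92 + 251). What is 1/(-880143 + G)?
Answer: -1/887298 ≈ -1.1270e-6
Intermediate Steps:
G = -7155 (G = -45*159 = -7155)
1/(-880143 + G) = 1/(-880143 - 7155) = 1/(-887298) = -1/887298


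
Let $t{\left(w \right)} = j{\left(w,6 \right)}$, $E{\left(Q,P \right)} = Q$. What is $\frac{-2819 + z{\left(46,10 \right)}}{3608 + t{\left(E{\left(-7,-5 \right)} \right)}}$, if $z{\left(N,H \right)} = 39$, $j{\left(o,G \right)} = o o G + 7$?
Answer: $- \frac{2780}{3909} \approx -0.71118$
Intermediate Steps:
$j{\left(o,G \right)} = 7 + G o^{2}$ ($j{\left(o,G \right)} = o^{2} G + 7 = G o^{2} + 7 = 7 + G o^{2}$)
$t{\left(w \right)} = 7 + 6 w^{2}$
$\frac{-2819 + z{\left(46,10 \right)}}{3608 + t{\left(E{\left(-7,-5 \right)} \right)}} = \frac{-2819 + 39}{3608 + \left(7 + 6 \left(-7\right)^{2}\right)} = - \frac{2780}{3608 + \left(7 + 6 \cdot 49\right)} = - \frac{2780}{3608 + \left(7 + 294\right)} = - \frac{2780}{3608 + 301} = - \frac{2780}{3909}$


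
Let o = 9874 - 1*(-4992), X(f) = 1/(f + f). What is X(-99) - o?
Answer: -2943469/198 ≈ -14866.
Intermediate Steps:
X(f) = 1/(2*f)
o = 14866 (o = 9874 + 4992 = 14866)
X(-99) - o = (1/2)/(-99) - 1*14866 = (1/2)*(-1/99) - 14866 = -1/198 - 14866 = -2943469/198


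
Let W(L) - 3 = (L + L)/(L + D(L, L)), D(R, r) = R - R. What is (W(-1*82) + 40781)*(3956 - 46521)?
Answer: -1736056090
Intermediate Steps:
D(R, r) = 0
W(L) = 5 (W(L) = 3 + (L + L)/(L + 0) = 3 + (2*L)/L = 3 + 2 = 5)
(W(-1*82) + 40781)*(3956 - 46521) = (5 + 40781)*(3956 - 46521) = 40786*(-42565) = -1736056090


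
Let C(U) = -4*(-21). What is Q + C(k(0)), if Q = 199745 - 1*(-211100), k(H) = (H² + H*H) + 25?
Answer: 410929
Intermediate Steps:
k(H) = 25 + 2*H² (k(H) = (H² + H²) + 25 = 2*H² + 25 = 25 + 2*H²)
Q = 410845 (Q = 199745 + 211100 = 410845)
C(U) = 84
Q + C(k(0)) = 410845 + 84 = 410929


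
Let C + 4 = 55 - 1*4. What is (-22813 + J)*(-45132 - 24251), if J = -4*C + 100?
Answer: 1588940083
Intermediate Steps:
C = 47 (C = -4 + (55 - 1*4) = -4 + (55 - 4) = -4 + 51 = 47)
J = -88 (J = -4*47 + 100 = -188 + 100 = -88)
(-22813 + J)*(-45132 - 24251) = (-22813 - 88)*(-45132 - 24251) = -22901*(-69383) = 1588940083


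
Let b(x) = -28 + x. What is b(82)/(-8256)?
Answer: -9/1376 ≈ -0.0065407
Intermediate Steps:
b(82)/(-8256) = (-28 + 82)/(-8256) = 54*(-1/8256) = -9/1376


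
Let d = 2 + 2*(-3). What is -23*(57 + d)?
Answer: -1219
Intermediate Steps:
d = -4 (d = 2 - 6 = -4)
-23*(57 + d) = -23*(57 - 4) = -23*53 = -1219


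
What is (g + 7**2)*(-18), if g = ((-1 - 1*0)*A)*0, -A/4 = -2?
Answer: -882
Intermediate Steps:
A = 8 (A = -4*(-2) = 8)
g = 0 (g = ((-1 - 1*0)*8)*0 = ((-1 + 0)*8)*0 = -1*8*0 = -8*0 = 0)
(g + 7**2)*(-18) = (0 + 7**2)*(-18) = (0 + 49)*(-18) = 49*(-18) = -882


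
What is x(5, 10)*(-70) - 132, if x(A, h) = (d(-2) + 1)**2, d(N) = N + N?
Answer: -762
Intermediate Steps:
d(N) = 2*N
x(A, h) = 9 (x(A, h) = (2*(-2) + 1)**2 = (-4 + 1)**2 = (-3)**2 = 9)
x(5, 10)*(-70) - 132 = 9*(-70) - 132 = -630 - 132 = -762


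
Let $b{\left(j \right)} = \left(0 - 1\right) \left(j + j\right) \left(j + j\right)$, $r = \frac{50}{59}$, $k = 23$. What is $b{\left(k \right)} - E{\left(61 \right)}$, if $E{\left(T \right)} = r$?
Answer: $- \frac{124894}{59} \approx -2116.8$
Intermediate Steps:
$r = \frac{50}{59}$ ($r = 50 \cdot \frac{1}{59} = \frac{50}{59} \approx 0.84746$)
$E{\left(T \right)} = \frac{50}{59}$
$b{\left(j \right)} = - 4 j^{2}$ ($b{\left(j \right)} = - 2 j 2 j = - 4 j^{2}$)
$b{\left(k \right)} - E{\left(61 \right)} = - 4 \cdot 23^{2} - \frac{50}{59} = \left(-4\right) 529 - \frac{50}{59} = -2116 - \frac{50}{59} = - \frac{124894}{59}$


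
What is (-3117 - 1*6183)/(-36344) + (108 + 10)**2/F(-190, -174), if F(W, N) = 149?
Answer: 126859889/1353814 ≈ 93.706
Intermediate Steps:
(-3117 - 1*6183)/(-36344) + (108 + 10)**2/F(-190, -174) = (-3117 - 1*6183)/(-36344) + (108 + 10)**2/149 = (-3117 - 6183)*(-1/36344) + 118**2*(1/149) = -9300*(-1/36344) + 13924*(1/149) = 2325/9086 + 13924/149 = 126859889/1353814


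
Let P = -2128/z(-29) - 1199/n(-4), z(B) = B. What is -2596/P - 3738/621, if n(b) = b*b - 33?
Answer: -39258262/1631781 ≈ -24.059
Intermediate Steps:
n(b) = -33 + b² (n(b) = b² - 33 = -33 + b²)
P = 70947/493 (P = -2128/(-29) - 1199/(-33 + (-4)²) = -2128*(-1/29) - 1199/(-33 + 16) = 2128/29 - 1199/(-17) = 2128/29 - 1199*(-1/17) = 2128/29 + 1199/17 = 70947/493 ≈ 143.91)
-2596/P - 3738/621 = -2596/70947/493 - 3738/621 = -2596*493/70947 - 3738*1/621 = -1279828/70947 - 1246/207 = -39258262/1631781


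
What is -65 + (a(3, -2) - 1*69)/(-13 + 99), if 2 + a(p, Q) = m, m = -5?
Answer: -2833/43 ≈ -65.884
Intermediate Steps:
a(p, Q) = -7 (a(p, Q) = -2 - 5 = -7)
-65 + (a(3, -2) - 1*69)/(-13 + 99) = -65 + (-7 - 1*69)/(-13 + 99) = -65 + (-7 - 69)/86 = -65 + (1/86)*(-76) = -65 - 38/43 = -2833/43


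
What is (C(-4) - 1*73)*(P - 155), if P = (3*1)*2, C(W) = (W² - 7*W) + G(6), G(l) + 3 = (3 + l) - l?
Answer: 4321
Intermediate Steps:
G(l) = 0 (G(l) = -3 + ((3 + l) - l) = -3 + 3 = 0)
C(W) = W² - 7*W (C(W) = (W² - 7*W) + 0 = W² - 7*W)
P = 6 (P = 3*2 = 6)
(C(-4) - 1*73)*(P - 155) = (-4*(-7 - 4) - 1*73)*(6 - 155) = (-4*(-11) - 73)*(-149) = (44 - 73)*(-149) = -29*(-149) = 4321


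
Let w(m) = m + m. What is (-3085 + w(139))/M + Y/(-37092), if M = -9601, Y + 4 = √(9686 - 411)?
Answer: 26038912/89030073 - 5*√371/37092 ≈ 0.28988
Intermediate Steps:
w(m) = 2*m
Y = -4 + 5*√371 (Y = -4 + √(9686 - 411) = -4 + √9275 = -4 + 5*√371 ≈ 92.307)
(-3085 + w(139))/M + Y/(-37092) = (-3085 + 2*139)/(-9601) + (-4 + 5*√371)/(-37092) = (-3085 + 278)*(-1/9601) + (-4 + 5*√371)*(-1/37092) = -2807*(-1/9601) + (1/9273 - 5*√371/37092) = 2807/9601 + (1/9273 - 5*√371/37092) = 26038912/89030073 - 5*√371/37092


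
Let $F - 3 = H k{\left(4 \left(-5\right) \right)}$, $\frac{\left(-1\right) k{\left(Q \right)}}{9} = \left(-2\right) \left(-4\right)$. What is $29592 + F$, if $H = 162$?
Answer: $17931$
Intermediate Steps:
$k{\left(Q \right)} = -72$ ($k{\left(Q \right)} = - 9 \left(\left(-2\right) \left(-4\right)\right) = \left(-9\right) 8 = -72$)
$F = -11661$ ($F = 3 + 162 \left(-72\right) = 3 - 11664 = -11661$)
$29592 + F = 29592 - 11661 = 17931$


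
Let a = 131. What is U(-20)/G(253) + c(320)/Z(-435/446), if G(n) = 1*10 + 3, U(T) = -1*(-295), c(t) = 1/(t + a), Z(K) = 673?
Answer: 89539298/3945799 ≈ 22.692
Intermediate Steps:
c(t) = 1/(131 + t) (c(t) = 1/(t + 131) = 1/(131 + t))
U(T) = 295
G(n) = 13 (G(n) = 10 + 3 = 13)
U(-20)/G(253) + c(320)/Z(-435/446) = 295/13 + 1/((131 + 320)*673) = 295*(1/13) + (1/673)/451 = 295/13 + (1/451)*(1/673) = 295/13 + 1/303523 = 89539298/3945799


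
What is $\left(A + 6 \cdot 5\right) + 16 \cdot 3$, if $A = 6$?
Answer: $84$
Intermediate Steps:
$\left(A + 6 \cdot 5\right) + 16 \cdot 3 = \left(6 + 6 \cdot 5\right) + 16 \cdot 3 = \left(6 + 30\right) + 48 = 36 + 48 = 84$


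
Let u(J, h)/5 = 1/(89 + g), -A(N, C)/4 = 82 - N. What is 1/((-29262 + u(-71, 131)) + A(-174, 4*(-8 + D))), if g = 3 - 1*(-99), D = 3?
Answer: -191/5784621 ≈ -3.3019e-5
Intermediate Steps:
g = 102 (g = 3 + 99 = 102)
A(N, C) = -328 + 4*N (A(N, C) = -4*(82 - N) = -328 + 4*N)
u(J, h) = 5/191 (u(J, h) = 5/(89 + 102) = 5/191)
1/((-29262 + u(-71, 131)) + A(-174, 4*(-8 + D))) = 1/((-29262 + 5/191) + (-328 + 4*(-174))) = 1/(-5589037/191 + (-328 - 696)) = 1/(-5589037/191 - 1024) = 1/(-5784621/191) = -191/5784621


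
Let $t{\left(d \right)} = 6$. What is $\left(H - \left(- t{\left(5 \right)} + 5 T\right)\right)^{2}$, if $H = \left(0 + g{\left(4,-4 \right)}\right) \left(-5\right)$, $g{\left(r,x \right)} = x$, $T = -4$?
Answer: $2116$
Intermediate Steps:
$H = 20$ ($H = \left(0 - 4\right) \left(-5\right) = \left(-4\right) \left(-5\right) = 20$)
$\left(H - \left(- t{\left(5 \right)} + 5 T\right)\right)^{2} = \left(20 + \left(\left(-5\right) \left(-4\right) + 6\right)\right)^{2} = \left(20 + \left(20 + 6\right)\right)^{2} = \left(20 + 26\right)^{2} = 46^{2} = 2116$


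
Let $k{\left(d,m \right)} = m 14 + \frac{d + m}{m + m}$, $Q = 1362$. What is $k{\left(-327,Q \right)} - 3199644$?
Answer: $- \frac{2887962663}{908} \approx -3.1806 \cdot 10^{6}$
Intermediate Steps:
$k{\left(d,m \right)} = 14 m + \frac{d + m}{2 m}$
$k{\left(-327,Q \right)} - 3199644 = \frac{-327 + 1362 \left(1 + 28 \cdot 1362\right)}{2 \cdot 1362} - 3199644 = \frac{1}{2} \cdot \frac{1}{1362} \left(-327 + 1362 \left(1 + 38136\right)\right) - 3199644 = \frac{1}{2} \cdot \frac{1}{1362} \left(-327 + 1362 \cdot 38137\right) - 3199644 = \frac{1}{2} \cdot \frac{1}{1362} \left(-327 + 51942594\right) - 3199644 = \frac{1}{2} \cdot \frac{1}{1362} \cdot 51942267 - 3199644 = \frac{17314089}{908} - 3199644 = - \frac{2887962663}{908}$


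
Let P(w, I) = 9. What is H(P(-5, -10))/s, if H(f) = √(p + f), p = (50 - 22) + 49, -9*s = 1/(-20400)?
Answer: 183600*√86 ≈ 1.7026e+6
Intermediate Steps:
s = 1/183600 (s = -⅑/(-20400) = -⅑*(-1/20400) = 1/183600 ≈ 5.4466e-6)
p = 77 (p = 28 + 49 = 77)
H(f) = √(77 + f)
H(P(-5, -10))/s = √(77 + 9)/(1/183600) = √86*183600 = 183600*√86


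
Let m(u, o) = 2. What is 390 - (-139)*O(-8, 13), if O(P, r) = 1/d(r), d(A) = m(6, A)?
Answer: 919/2 ≈ 459.50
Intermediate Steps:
d(A) = 2
O(P, r) = 1/2
390 - (-139)*O(-8, 13) = 390 - (-139)/2 = 390 - 139*(-1/2) = 390 + 139/2 = 919/2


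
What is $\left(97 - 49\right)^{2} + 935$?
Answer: $3239$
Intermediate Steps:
$\left(97 - 49\right)^{2} + 935 = 48^{2} + 935 = 2304 + 935 = 3239$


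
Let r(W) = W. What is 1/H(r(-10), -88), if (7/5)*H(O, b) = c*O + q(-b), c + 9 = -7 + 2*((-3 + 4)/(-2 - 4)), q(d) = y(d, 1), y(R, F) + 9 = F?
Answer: 21/2330 ≈ 0.0090129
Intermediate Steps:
y(R, F) = -9 + F
q(d) = -8 (q(d) = -9 + 1 = -8)
c = -49/3 (c = -9 + (-7 + 2*((-3 + 4)/(-2 - 4))) = -9 + (-7 + 2*(1/(-6))) = -9 + (-7 + 2*(1*(-⅙))) = -9 + (-7 + 2*(-⅙)) = -9 + (-7 - ⅓) = -9 - 22/3 = -49/3 ≈ -16.333)
H(O, b) = -40/7 - 35*O/3 (H(O, b) = 5*(-49*O/3 - 8)/7 = 5*(-8 - 49*O/3)/7 = -40/7 - 35*O/3)
1/H(r(-10), -88) = 1/(-40/7 - 35/3*(-10)) = 1/(-40/7 + 350/3) = 1/(2330/21) = 21/2330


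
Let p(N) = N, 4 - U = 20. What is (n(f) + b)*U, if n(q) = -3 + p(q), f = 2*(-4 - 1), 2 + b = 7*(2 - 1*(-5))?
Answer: -544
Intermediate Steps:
b = 47 (b = -2 + 7*(2 - 1*(-5)) = -2 + 7*(2 + 5) = -2 + 7*7 = -2 + 49 = 47)
U = -16 (U = 4 - 1*20 = 4 - 20 = -16)
f = -10 (f = 2*(-5) = -10)
n(q) = -3 + q
(n(f) + b)*U = ((-3 - 10) + 47)*(-16) = (-13 + 47)*(-16) = 34*(-16) = -544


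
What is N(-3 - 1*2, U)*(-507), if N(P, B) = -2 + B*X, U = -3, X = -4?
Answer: -5070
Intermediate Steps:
N(P, B) = -2 - 4*B (N(P, B) = -2 + B*(-4) = -2 - 4*B)
N(-3 - 1*2, U)*(-507) = (-2 - 4*(-3))*(-507) = (-2 + 12)*(-507) = 10*(-507) = -5070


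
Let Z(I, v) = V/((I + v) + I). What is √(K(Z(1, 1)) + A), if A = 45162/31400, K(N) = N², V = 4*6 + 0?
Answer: √161298817/1570 ≈ 8.0894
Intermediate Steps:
V = 24 (V = 24 + 0 = 24)
Z(I, v) = 24/(v + 2*I) (Z(I, v) = 24/((I + v) + I) = 24/(v + 2*I))
A = 22581/15700 (A = 45162*(1/31400) = 22581/15700 ≈ 1.4383)
√(K(Z(1, 1)) + A) = √((24/(1 + 2*1))² + 22581/15700) = √((24/(1 + 2))² + 22581/15700) = √((24/3)² + 22581/15700) = √((24*(⅓))² + 22581/15700) = √(8² + 22581/15700) = √(64 + 22581/15700) = √(1027381/15700) = √161298817/1570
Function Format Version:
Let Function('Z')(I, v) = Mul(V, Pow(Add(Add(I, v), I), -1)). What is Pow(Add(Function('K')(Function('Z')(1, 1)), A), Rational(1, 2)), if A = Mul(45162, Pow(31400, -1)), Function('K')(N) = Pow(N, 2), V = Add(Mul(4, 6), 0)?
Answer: Mul(Rational(1, 1570), Pow(161298817, Rational(1, 2))) ≈ 8.0894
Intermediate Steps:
V = 24 (V = Add(24, 0) = 24)
Function('Z')(I, v) = Mul(24, Pow(Add(v, Mul(2, I)), -1)) (Function('Z')(I, v) = Mul(24, Pow(Add(Add(I, v), I), -1)) = Mul(24, Pow(Add(v, Mul(2, I)), -1)))
A = Rational(22581, 15700) (A = Mul(45162, Rational(1, 31400)) = Rational(22581, 15700) ≈ 1.4383)
Pow(Add(Function('K')(Function('Z')(1, 1)), A), Rational(1, 2)) = Pow(Add(Pow(Mul(24, Pow(Add(1, Mul(2, 1)), -1)), 2), Rational(22581, 15700)), Rational(1, 2)) = Pow(Add(Pow(Mul(24, Pow(Add(1, 2), -1)), 2), Rational(22581, 15700)), Rational(1, 2)) = Pow(Add(Pow(Mul(24, Pow(3, -1)), 2), Rational(22581, 15700)), Rational(1, 2)) = Pow(Add(Pow(Mul(24, Rational(1, 3)), 2), Rational(22581, 15700)), Rational(1, 2)) = Pow(Add(Pow(8, 2), Rational(22581, 15700)), Rational(1, 2)) = Pow(Add(64, Rational(22581, 15700)), Rational(1, 2)) = Pow(Rational(1027381, 15700), Rational(1, 2)) = Mul(Rational(1, 1570), Pow(161298817, Rational(1, 2)))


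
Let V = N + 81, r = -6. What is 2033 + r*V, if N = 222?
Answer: 215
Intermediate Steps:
V = 303 (V = 222 + 81 = 303)
2033 + r*V = 2033 - 6*303 = 2033 - 1818 = 215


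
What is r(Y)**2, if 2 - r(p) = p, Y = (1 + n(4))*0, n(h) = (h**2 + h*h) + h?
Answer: 4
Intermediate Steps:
n(h) = h + 2*h**2 (n(h) = (h**2 + h**2) + h = 2*h**2 + h = h + 2*h**2)
Y = 0 (Y = (1 + 4*(1 + 2*4))*0 = (1 + 4*(1 + 8))*0 = (1 + 4*9)*0 = (1 + 36)*0 = 37*0 = 0)
r(p) = 2 - p
r(Y)**2 = (2 - 1*0)**2 = (2 + 0)**2 = 2**2 = 4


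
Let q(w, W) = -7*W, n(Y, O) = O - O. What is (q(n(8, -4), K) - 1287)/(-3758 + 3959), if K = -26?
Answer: -1105/201 ≈ -5.4975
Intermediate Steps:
n(Y, O) = 0
(q(n(8, -4), K) - 1287)/(-3758 + 3959) = (-7*(-26) - 1287)/(-3758 + 3959) = (182 - 1287)/201 = -1105*1/201 = -1105/201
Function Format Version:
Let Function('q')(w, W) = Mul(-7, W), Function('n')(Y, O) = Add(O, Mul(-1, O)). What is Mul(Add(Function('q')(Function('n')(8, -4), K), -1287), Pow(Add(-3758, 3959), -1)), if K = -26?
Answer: Rational(-1105, 201) ≈ -5.4975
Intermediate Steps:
Function('n')(Y, O) = 0
Mul(Add(Function('q')(Function('n')(8, -4), K), -1287), Pow(Add(-3758, 3959), -1)) = Mul(Add(Mul(-7, -26), -1287), Pow(Add(-3758, 3959), -1)) = Mul(Add(182, -1287), Pow(201, -1)) = Mul(-1105, Rational(1, 201)) = Rational(-1105, 201)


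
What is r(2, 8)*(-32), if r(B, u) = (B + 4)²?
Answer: -1152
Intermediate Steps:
r(B, u) = (4 + B)²
r(2, 8)*(-32) = (4 + 2)²*(-32) = 6²*(-32) = 36*(-32) = -1152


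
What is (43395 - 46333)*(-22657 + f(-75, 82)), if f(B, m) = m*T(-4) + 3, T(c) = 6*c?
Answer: 72339436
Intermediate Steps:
f(B, m) = 3 - 24*m (f(B, m) = m*(6*(-4)) + 3 = m*(-24) + 3 = -24*m + 3 = 3 - 24*m)
(43395 - 46333)*(-22657 + f(-75, 82)) = (43395 - 46333)*(-22657 + (3 - 24*82)) = -2938*(-22657 + (3 - 1968)) = -2938*(-22657 - 1965) = -2938*(-24622) = 72339436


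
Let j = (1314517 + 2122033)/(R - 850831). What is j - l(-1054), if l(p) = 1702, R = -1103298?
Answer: -3329364108/1954129 ≈ -1703.8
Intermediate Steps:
j = -3436550/1954129 (j = (1314517 + 2122033)/(-1103298 - 850831) = 3436550/(-1954129) = 3436550*(-1/1954129) = -3436550/1954129 ≈ -1.7586)
j - l(-1054) = -3436550/1954129 - 1*1702 = -3436550/1954129 - 1702 = -3329364108/1954129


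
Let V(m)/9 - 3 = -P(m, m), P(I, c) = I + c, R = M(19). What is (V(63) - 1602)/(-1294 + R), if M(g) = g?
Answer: 903/425 ≈ 2.1247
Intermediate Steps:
R = 19
V(m) = 27 - 18*m (V(m) = 27 + 9*(-(m + m)) = 27 + 9*(-2*m) = 27 - 18*m)
(V(63) - 1602)/(-1294 + R) = ((27 - 18*63) - 1602)/(-1294 + 19) = ((27 - 1134) - 1602)/(-1275) = (-1107 - 1602)*(-1/1275) = -2709*(-1/1275) = 903/425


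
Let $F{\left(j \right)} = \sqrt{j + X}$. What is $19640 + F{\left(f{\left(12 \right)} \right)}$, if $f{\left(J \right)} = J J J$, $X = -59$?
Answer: $19640 + \sqrt{1669} \approx 19681.0$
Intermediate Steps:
$f{\left(J \right)} = J^{3}$ ($f{\left(J \right)} = J^{2} J = J^{3}$)
$F{\left(j \right)} = \sqrt{-59 + j}$ ($F{\left(j \right)} = \sqrt{j - 59} = \sqrt{-59 + j}$)
$19640 + F{\left(f{\left(12 \right)} \right)} = 19640 + \sqrt{-59 + 12^{3}} = 19640 + \sqrt{-59 + 1728} = 19640 + \sqrt{1669}$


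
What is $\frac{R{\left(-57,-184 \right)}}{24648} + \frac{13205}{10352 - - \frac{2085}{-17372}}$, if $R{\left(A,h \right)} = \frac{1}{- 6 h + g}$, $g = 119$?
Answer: $\frac{6915066801491899}{5420972337456936} \approx 1.2756$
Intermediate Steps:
$R{\left(A,h \right)} = \frac{1}{119 - 6 h}$ ($R{\left(A,h \right)} = \frac{1}{- 6 h + 119} = \frac{1}{119 - 6 h}$)
$\frac{R{\left(-57,-184 \right)}}{24648} + \frac{13205}{10352 - - \frac{2085}{-17372}} = \frac{\left(-1\right) \frac{1}{-119 + 6 \left(-184\right)}}{24648} + \frac{13205}{10352 - - \frac{2085}{-17372}} = - \frac{1}{-119 - 1104} \cdot \frac{1}{24648} + \frac{13205}{10352 - \left(-2085\right) \left(- \frac{1}{17372}\right)} = - \frac{1}{-1223} \cdot \frac{1}{24648} + \frac{13205}{10352 - \frac{2085}{17372}} = \left(-1\right) \left(- \frac{1}{1223}\right) \frac{1}{24648} + \frac{13205}{10352 - \frac{2085}{17372}} = \frac{1}{1223} \cdot \frac{1}{24648} + \frac{13205}{\frac{179832859}{17372}} = \frac{1}{30144504} + 13205 \cdot \frac{17372}{179832859} = \frac{1}{30144504} + \frac{229397260}{179832859} = \frac{6915066801491899}{5420972337456936}$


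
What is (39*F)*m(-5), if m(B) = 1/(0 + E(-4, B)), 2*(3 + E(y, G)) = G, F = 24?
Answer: -1872/11 ≈ -170.18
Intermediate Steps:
E(y, G) = -3 + G/2
m(B) = 1/(-3 + B/2) (m(B) = 1/(0 + (-3 + B/2)) = 1/(-3 + B/2))
(39*F)*m(-5) = (39*24)*(2/(-6 - 5)) = 936*(2/(-11)) = 936*(2*(-1/11)) = 936*(-2/11) = -1872/11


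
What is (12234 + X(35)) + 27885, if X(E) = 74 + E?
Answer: 40228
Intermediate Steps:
(12234 + X(35)) + 27885 = (12234 + (74 + 35)) + 27885 = (12234 + 109) + 27885 = 12343 + 27885 = 40228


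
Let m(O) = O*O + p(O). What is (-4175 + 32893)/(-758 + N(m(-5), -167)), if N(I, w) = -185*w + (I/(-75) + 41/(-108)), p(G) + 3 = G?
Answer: 77538600/81368263 ≈ 0.95293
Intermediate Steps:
p(G) = -3 + G
m(O) = -3 + O + O² (m(O) = O*O + (-3 + O) = O² + (-3 + O) = -3 + O + O²)
N(I, w) = -41/108 - 185*w - I/75 (N(I, w) = -185*w + (I*(-1/75) + 41*(-1/108)) = -185*w + (-I/75 - 41/108) = -185*w + (-41/108 - I/75) = -41/108 - 185*w - I/75)
(-4175 + 32893)/(-758 + N(m(-5), -167)) = (-4175 + 32893)/(-758 + (-41/108 - 185*(-167) - (-3 - 5 + (-5)²)/75)) = 28718/(-758 + (-41/108 + 30895 - (-3 - 5 + 25)/75)) = 28718/(-758 + (-41/108 + 30895 - 1/75*17)) = 28718/(-758 + (-41/108 + 30895 - 17/75)) = 28718/(-758 + 83414863/2700) = 28718/(81368263/2700) = 28718*(2700/81368263) = 77538600/81368263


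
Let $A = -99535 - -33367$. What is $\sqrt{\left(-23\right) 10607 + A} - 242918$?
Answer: $-242918 + i \sqrt{310129} \approx -2.4292 \cdot 10^{5} + 556.89 i$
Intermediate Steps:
$A = -66168$ ($A = -99535 + 33367 = -66168$)
$\sqrt{\left(-23\right) 10607 + A} - 242918 = \sqrt{\left(-23\right) 10607 - 66168} - 242918 = \sqrt{-243961 - 66168} - 242918 = \sqrt{-310129} - 242918 = i \sqrt{310129} - 242918 = -242918 + i \sqrt{310129}$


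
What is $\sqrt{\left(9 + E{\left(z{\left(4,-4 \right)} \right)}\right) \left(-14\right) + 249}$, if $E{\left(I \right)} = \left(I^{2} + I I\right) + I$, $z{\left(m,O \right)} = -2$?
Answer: $\sqrt{39} \approx 6.245$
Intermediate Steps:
$E{\left(I \right)} = I + 2 I^{2}$ ($E{\left(I \right)} = \left(I^{2} + I^{2}\right) + I = 2 I^{2} + I = I + 2 I^{2}$)
$\sqrt{\left(9 + E{\left(z{\left(4,-4 \right)} \right)}\right) \left(-14\right) + 249} = \sqrt{\left(9 - 2 \left(1 + 2 \left(-2\right)\right)\right) \left(-14\right) + 249} = \sqrt{\left(9 - 2 \left(1 - 4\right)\right) \left(-14\right) + 249} = \sqrt{\left(9 - -6\right) \left(-14\right) + 249} = \sqrt{\left(9 + 6\right) \left(-14\right) + 249} = \sqrt{15 \left(-14\right) + 249} = \sqrt{-210 + 249} = \sqrt{39}$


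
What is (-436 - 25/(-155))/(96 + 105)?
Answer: -13511/6231 ≈ -2.1684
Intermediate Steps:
(-436 - 25/(-155))/(96 + 105) = (-436 - 25*(-1/155))/201 = (-436 + 5/31)*(1/201) = -13511/31*1/201 = -13511/6231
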